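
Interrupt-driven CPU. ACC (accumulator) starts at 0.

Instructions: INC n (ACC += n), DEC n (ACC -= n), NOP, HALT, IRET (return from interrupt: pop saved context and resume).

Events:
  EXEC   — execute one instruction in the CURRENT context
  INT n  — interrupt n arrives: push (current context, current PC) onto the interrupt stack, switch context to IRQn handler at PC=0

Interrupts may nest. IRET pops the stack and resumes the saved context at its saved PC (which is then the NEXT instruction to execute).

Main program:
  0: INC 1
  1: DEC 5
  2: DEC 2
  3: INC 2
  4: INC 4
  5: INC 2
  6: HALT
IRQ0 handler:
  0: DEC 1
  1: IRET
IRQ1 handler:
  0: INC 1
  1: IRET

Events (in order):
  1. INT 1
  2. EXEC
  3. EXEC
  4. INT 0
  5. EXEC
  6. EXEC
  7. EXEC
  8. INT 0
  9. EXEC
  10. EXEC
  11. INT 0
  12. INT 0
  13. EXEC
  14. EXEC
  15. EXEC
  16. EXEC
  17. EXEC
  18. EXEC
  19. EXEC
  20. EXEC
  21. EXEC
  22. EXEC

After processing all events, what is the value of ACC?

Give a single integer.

Event 1 (INT 1): INT 1 arrives: push (MAIN, PC=0), enter IRQ1 at PC=0 (depth now 1)
Event 2 (EXEC): [IRQ1] PC=0: INC 1 -> ACC=1
Event 3 (EXEC): [IRQ1] PC=1: IRET -> resume MAIN at PC=0 (depth now 0)
Event 4 (INT 0): INT 0 arrives: push (MAIN, PC=0), enter IRQ0 at PC=0 (depth now 1)
Event 5 (EXEC): [IRQ0] PC=0: DEC 1 -> ACC=0
Event 6 (EXEC): [IRQ0] PC=1: IRET -> resume MAIN at PC=0 (depth now 0)
Event 7 (EXEC): [MAIN] PC=0: INC 1 -> ACC=1
Event 8 (INT 0): INT 0 arrives: push (MAIN, PC=1), enter IRQ0 at PC=0 (depth now 1)
Event 9 (EXEC): [IRQ0] PC=0: DEC 1 -> ACC=0
Event 10 (EXEC): [IRQ0] PC=1: IRET -> resume MAIN at PC=1 (depth now 0)
Event 11 (INT 0): INT 0 arrives: push (MAIN, PC=1), enter IRQ0 at PC=0 (depth now 1)
Event 12 (INT 0): INT 0 arrives: push (IRQ0, PC=0), enter IRQ0 at PC=0 (depth now 2)
Event 13 (EXEC): [IRQ0] PC=0: DEC 1 -> ACC=-1
Event 14 (EXEC): [IRQ0] PC=1: IRET -> resume IRQ0 at PC=0 (depth now 1)
Event 15 (EXEC): [IRQ0] PC=0: DEC 1 -> ACC=-2
Event 16 (EXEC): [IRQ0] PC=1: IRET -> resume MAIN at PC=1 (depth now 0)
Event 17 (EXEC): [MAIN] PC=1: DEC 5 -> ACC=-7
Event 18 (EXEC): [MAIN] PC=2: DEC 2 -> ACC=-9
Event 19 (EXEC): [MAIN] PC=3: INC 2 -> ACC=-7
Event 20 (EXEC): [MAIN] PC=4: INC 4 -> ACC=-3
Event 21 (EXEC): [MAIN] PC=5: INC 2 -> ACC=-1
Event 22 (EXEC): [MAIN] PC=6: HALT

Answer: -1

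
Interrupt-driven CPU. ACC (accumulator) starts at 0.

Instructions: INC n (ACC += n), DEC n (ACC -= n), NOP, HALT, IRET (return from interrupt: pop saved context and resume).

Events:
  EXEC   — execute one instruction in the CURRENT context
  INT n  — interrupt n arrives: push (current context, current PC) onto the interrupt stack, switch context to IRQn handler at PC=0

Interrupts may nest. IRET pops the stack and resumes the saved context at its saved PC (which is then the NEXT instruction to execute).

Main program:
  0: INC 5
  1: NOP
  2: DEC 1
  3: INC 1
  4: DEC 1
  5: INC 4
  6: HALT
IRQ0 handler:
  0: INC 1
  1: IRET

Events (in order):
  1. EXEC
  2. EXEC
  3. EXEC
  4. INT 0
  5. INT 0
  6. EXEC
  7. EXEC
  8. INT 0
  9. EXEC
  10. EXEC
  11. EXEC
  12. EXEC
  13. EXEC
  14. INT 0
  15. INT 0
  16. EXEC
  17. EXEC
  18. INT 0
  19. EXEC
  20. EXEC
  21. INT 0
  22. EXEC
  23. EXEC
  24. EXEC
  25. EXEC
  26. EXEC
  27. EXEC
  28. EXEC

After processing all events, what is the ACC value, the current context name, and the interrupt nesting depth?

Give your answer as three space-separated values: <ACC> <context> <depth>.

Answer: 15 MAIN 0

Derivation:
Event 1 (EXEC): [MAIN] PC=0: INC 5 -> ACC=5
Event 2 (EXEC): [MAIN] PC=1: NOP
Event 3 (EXEC): [MAIN] PC=2: DEC 1 -> ACC=4
Event 4 (INT 0): INT 0 arrives: push (MAIN, PC=3), enter IRQ0 at PC=0 (depth now 1)
Event 5 (INT 0): INT 0 arrives: push (IRQ0, PC=0), enter IRQ0 at PC=0 (depth now 2)
Event 6 (EXEC): [IRQ0] PC=0: INC 1 -> ACC=5
Event 7 (EXEC): [IRQ0] PC=1: IRET -> resume IRQ0 at PC=0 (depth now 1)
Event 8 (INT 0): INT 0 arrives: push (IRQ0, PC=0), enter IRQ0 at PC=0 (depth now 2)
Event 9 (EXEC): [IRQ0] PC=0: INC 1 -> ACC=6
Event 10 (EXEC): [IRQ0] PC=1: IRET -> resume IRQ0 at PC=0 (depth now 1)
Event 11 (EXEC): [IRQ0] PC=0: INC 1 -> ACC=7
Event 12 (EXEC): [IRQ0] PC=1: IRET -> resume MAIN at PC=3 (depth now 0)
Event 13 (EXEC): [MAIN] PC=3: INC 1 -> ACC=8
Event 14 (INT 0): INT 0 arrives: push (MAIN, PC=4), enter IRQ0 at PC=0 (depth now 1)
Event 15 (INT 0): INT 0 arrives: push (IRQ0, PC=0), enter IRQ0 at PC=0 (depth now 2)
Event 16 (EXEC): [IRQ0] PC=0: INC 1 -> ACC=9
Event 17 (EXEC): [IRQ0] PC=1: IRET -> resume IRQ0 at PC=0 (depth now 1)
Event 18 (INT 0): INT 0 arrives: push (IRQ0, PC=0), enter IRQ0 at PC=0 (depth now 2)
Event 19 (EXEC): [IRQ0] PC=0: INC 1 -> ACC=10
Event 20 (EXEC): [IRQ0] PC=1: IRET -> resume IRQ0 at PC=0 (depth now 1)
Event 21 (INT 0): INT 0 arrives: push (IRQ0, PC=0), enter IRQ0 at PC=0 (depth now 2)
Event 22 (EXEC): [IRQ0] PC=0: INC 1 -> ACC=11
Event 23 (EXEC): [IRQ0] PC=1: IRET -> resume IRQ0 at PC=0 (depth now 1)
Event 24 (EXEC): [IRQ0] PC=0: INC 1 -> ACC=12
Event 25 (EXEC): [IRQ0] PC=1: IRET -> resume MAIN at PC=4 (depth now 0)
Event 26 (EXEC): [MAIN] PC=4: DEC 1 -> ACC=11
Event 27 (EXEC): [MAIN] PC=5: INC 4 -> ACC=15
Event 28 (EXEC): [MAIN] PC=6: HALT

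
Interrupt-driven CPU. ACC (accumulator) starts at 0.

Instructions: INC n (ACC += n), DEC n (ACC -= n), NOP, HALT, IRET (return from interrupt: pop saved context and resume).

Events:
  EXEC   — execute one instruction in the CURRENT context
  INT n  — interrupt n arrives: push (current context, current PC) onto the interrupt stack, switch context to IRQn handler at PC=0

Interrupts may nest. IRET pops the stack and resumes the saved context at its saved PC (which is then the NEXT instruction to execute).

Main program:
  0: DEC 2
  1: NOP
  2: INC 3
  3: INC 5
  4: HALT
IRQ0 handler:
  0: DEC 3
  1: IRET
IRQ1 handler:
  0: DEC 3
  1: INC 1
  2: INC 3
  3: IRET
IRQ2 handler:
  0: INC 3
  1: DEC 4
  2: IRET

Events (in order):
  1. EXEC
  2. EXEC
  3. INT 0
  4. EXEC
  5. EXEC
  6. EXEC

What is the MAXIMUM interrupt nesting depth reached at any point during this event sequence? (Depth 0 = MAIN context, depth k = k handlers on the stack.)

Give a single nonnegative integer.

Answer: 1

Derivation:
Event 1 (EXEC): [MAIN] PC=0: DEC 2 -> ACC=-2 [depth=0]
Event 2 (EXEC): [MAIN] PC=1: NOP [depth=0]
Event 3 (INT 0): INT 0 arrives: push (MAIN, PC=2), enter IRQ0 at PC=0 (depth now 1) [depth=1]
Event 4 (EXEC): [IRQ0] PC=0: DEC 3 -> ACC=-5 [depth=1]
Event 5 (EXEC): [IRQ0] PC=1: IRET -> resume MAIN at PC=2 (depth now 0) [depth=0]
Event 6 (EXEC): [MAIN] PC=2: INC 3 -> ACC=-2 [depth=0]
Max depth observed: 1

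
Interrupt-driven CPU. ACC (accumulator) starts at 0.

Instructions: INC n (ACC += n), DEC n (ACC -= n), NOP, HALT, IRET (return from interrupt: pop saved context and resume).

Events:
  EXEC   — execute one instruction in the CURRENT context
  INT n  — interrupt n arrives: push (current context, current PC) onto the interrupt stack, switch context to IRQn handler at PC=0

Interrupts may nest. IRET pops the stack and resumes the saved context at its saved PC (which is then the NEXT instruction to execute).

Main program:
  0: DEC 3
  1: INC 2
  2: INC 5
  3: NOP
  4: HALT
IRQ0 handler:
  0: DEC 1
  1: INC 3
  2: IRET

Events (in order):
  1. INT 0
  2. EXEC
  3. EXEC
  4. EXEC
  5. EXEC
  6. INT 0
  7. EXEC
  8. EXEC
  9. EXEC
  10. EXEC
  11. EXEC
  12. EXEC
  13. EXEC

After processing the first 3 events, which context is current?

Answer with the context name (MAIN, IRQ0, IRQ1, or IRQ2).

Event 1 (INT 0): INT 0 arrives: push (MAIN, PC=0), enter IRQ0 at PC=0 (depth now 1)
Event 2 (EXEC): [IRQ0] PC=0: DEC 1 -> ACC=-1
Event 3 (EXEC): [IRQ0] PC=1: INC 3 -> ACC=2

Answer: IRQ0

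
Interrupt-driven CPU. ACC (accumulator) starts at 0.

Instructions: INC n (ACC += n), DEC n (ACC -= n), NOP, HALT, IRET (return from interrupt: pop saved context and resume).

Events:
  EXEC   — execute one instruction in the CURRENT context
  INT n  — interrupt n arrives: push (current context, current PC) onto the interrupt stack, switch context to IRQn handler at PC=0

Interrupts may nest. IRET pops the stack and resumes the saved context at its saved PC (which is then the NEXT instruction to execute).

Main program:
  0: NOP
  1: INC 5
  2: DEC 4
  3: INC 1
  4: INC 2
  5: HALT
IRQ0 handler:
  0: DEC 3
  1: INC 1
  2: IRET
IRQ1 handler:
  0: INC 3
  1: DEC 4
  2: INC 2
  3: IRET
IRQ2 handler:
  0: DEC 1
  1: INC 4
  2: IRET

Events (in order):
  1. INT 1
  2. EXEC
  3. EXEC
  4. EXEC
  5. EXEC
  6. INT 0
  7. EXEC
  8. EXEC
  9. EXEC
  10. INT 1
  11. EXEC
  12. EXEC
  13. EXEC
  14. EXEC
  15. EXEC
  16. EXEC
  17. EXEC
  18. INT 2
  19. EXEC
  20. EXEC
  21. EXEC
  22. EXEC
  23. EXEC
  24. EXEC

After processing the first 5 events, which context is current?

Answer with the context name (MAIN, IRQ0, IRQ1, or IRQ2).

Answer: MAIN

Derivation:
Event 1 (INT 1): INT 1 arrives: push (MAIN, PC=0), enter IRQ1 at PC=0 (depth now 1)
Event 2 (EXEC): [IRQ1] PC=0: INC 3 -> ACC=3
Event 3 (EXEC): [IRQ1] PC=1: DEC 4 -> ACC=-1
Event 4 (EXEC): [IRQ1] PC=2: INC 2 -> ACC=1
Event 5 (EXEC): [IRQ1] PC=3: IRET -> resume MAIN at PC=0 (depth now 0)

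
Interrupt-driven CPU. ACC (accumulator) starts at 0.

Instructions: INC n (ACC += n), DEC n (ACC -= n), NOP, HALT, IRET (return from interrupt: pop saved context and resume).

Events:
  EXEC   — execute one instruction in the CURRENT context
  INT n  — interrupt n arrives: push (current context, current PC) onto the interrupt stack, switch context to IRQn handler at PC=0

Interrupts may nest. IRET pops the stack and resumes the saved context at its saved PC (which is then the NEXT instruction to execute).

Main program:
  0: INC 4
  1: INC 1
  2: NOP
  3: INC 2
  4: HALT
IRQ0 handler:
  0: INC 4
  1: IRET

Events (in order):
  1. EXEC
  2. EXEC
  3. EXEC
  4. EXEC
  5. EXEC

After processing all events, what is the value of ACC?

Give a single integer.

Event 1 (EXEC): [MAIN] PC=0: INC 4 -> ACC=4
Event 2 (EXEC): [MAIN] PC=1: INC 1 -> ACC=5
Event 3 (EXEC): [MAIN] PC=2: NOP
Event 4 (EXEC): [MAIN] PC=3: INC 2 -> ACC=7
Event 5 (EXEC): [MAIN] PC=4: HALT

Answer: 7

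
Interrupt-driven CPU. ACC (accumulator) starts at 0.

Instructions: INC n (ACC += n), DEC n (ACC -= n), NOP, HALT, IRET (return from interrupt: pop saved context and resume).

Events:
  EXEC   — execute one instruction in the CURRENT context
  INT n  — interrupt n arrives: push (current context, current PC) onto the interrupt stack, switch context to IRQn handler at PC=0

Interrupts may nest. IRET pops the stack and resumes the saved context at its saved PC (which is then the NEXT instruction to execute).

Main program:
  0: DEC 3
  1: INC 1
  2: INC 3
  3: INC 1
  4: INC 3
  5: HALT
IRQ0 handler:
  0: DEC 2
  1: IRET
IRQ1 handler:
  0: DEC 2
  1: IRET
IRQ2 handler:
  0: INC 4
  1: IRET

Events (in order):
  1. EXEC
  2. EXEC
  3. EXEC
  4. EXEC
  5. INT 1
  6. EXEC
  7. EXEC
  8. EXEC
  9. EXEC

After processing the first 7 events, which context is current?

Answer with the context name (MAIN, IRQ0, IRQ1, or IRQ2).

Answer: MAIN

Derivation:
Event 1 (EXEC): [MAIN] PC=0: DEC 3 -> ACC=-3
Event 2 (EXEC): [MAIN] PC=1: INC 1 -> ACC=-2
Event 3 (EXEC): [MAIN] PC=2: INC 3 -> ACC=1
Event 4 (EXEC): [MAIN] PC=3: INC 1 -> ACC=2
Event 5 (INT 1): INT 1 arrives: push (MAIN, PC=4), enter IRQ1 at PC=0 (depth now 1)
Event 6 (EXEC): [IRQ1] PC=0: DEC 2 -> ACC=0
Event 7 (EXEC): [IRQ1] PC=1: IRET -> resume MAIN at PC=4 (depth now 0)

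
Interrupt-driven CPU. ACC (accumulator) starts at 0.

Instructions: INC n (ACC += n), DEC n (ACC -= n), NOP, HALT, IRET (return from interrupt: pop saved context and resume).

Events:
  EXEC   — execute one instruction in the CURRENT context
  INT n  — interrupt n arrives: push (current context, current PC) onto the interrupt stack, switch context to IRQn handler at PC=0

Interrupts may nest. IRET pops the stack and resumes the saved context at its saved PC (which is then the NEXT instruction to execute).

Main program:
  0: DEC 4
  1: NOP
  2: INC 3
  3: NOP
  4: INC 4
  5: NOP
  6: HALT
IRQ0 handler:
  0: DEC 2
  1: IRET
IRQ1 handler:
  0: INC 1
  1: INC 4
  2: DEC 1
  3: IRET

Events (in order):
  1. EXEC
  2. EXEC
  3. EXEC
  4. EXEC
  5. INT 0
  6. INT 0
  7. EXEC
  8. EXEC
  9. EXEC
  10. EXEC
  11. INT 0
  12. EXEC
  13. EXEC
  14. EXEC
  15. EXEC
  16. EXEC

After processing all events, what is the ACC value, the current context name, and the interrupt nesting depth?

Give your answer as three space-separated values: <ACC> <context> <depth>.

Answer: -3 MAIN 0

Derivation:
Event 1 (EXEC): [MAIN] PC=0: DEC 4 -> ACC=-4
Event 2 (EXEC): [MAIN] PC=1: NOP
Event 3 (EXEC): [MAIN] PC=2: INC 3 -> ACC=-1
Event 4 (EXEC): [MAIN] PC=3: NOP
Event 5 (INT 0): INT 0 arrives: push (MAIN, PC=4), enter IRQ0 at PC=0 (depth now 1)
Event 6 (INT 0): INT 0 arrives: push (IRQ0, PC=0), enter IRQ0 at PC=0 (depth now 2)
Event 7 (EXEC): [IRQ0] PC=0: DEC 2 -> ACC=-3
Event 8 (EXEC): [IRQ0] PC=1: IRET -> resume IRQ0 at PC=0 (depth now 1)
Event 9 (EXEC): [IRQ0] PC=0: DEC 2 -> ACC=-5
Event 10 (EXEC): [IRQ0] PC=1: IRET -> resume MAIN at PC=4 (depth now 0)
Event 11 (INT 0): INT 0 arrives: push (MAIN, PC=4), enter IRQ0 at PC=0 (depth now 1)
Event 12 (EXEC): [IRQ0] PC=0: DEC 2 -> ACC=-7
Event 13 (EXEC): [IRQ0] PC=1: IRET -> resume MAIN at PC=4 (depth now 0)
Event 14 (EXEC): [MAIN] PC=4: INC 4 -> ACC=-3
Event 15 (EXEC): [MAIN] PC=5: NOP
Event 16 (EXEC): [MAIN] PC=6: HALT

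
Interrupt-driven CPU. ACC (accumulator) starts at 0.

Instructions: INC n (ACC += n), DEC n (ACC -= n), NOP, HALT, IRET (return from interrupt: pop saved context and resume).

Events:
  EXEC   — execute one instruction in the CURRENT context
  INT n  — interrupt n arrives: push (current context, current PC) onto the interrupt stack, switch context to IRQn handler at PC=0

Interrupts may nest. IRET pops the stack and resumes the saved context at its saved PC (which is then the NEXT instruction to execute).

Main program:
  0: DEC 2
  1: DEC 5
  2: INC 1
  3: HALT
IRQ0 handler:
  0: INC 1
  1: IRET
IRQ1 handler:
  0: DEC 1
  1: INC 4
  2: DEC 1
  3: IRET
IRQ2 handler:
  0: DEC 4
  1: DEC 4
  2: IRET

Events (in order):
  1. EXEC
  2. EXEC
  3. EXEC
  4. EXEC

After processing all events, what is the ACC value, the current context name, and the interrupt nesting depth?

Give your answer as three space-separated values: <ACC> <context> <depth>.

Event 1 (EXEC): [MAIN] PC=0: DEC 2 -> ACC=-2
Event 2 (EXEC): [MAIN] PC=1: DEC 5 -> ACC=-7
Event 3 (EXEC): [MAIN] PC=2: INC 1 -> ACC=-6
Event 4 (EXEC): [MAIN] PC=3: HALT

Answer: -6 MAIN 0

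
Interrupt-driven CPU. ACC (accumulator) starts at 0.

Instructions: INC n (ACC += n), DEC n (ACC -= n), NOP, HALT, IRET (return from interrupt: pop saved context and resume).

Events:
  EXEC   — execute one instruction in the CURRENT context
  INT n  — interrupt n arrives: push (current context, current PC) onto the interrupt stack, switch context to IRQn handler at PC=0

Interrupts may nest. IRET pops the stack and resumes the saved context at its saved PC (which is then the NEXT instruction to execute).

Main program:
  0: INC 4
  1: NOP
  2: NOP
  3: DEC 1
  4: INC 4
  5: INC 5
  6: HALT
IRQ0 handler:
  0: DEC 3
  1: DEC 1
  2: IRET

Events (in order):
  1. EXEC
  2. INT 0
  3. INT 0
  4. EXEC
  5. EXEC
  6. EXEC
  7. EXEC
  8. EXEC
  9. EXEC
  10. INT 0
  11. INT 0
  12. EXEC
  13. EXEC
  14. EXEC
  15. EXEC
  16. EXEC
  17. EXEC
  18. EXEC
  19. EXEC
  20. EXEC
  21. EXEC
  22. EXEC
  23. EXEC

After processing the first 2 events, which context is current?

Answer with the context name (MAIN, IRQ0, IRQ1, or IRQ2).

Answer: IRQ0

Derivation:
Event 1 (EXEC): [MAIN] PC=0: INC 4 -> ACC=4
Event 2 (INT 0): INT 0 arrives: push (MAIN, PC=1), enter IRQ0 at PC=0 (depth now 1)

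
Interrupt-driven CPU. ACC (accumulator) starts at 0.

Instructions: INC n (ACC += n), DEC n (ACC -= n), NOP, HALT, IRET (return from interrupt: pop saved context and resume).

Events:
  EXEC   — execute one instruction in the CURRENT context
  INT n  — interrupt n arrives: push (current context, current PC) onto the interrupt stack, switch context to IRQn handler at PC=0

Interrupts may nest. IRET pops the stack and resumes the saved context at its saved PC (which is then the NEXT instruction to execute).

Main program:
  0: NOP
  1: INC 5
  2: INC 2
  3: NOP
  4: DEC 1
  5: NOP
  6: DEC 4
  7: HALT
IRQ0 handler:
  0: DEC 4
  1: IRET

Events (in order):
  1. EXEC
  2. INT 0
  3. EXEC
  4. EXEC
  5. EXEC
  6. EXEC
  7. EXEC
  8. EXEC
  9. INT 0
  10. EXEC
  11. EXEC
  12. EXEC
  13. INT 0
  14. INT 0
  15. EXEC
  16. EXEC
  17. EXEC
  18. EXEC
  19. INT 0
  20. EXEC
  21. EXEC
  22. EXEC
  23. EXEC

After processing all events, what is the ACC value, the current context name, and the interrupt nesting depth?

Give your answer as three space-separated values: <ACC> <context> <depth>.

Event 1 (EXEC): [MAIN] PC=0: NOP
Event 2 (INT 0): INT 0 arrives: push (MAIN, PC=1), enter IRQ0 at PC=0 (depth now 1)
Event 3 (EXEC): [IRQ0] PC=0: DEC 4 -> ACC=-4
Event 4 (EXEC): [IRQ0] PC=1: IRET -> resume MAIN at PC=1 (depth now 0)
Event 5 (EXEC): [MAIN] PC=1: INC 5 -> ACC=1
Event 6 (EXEC): [MAIN] PC=2: INC 2 -> ACC=3
Event 7 (EXEC): [MAIN] PC=3: NOP
Event 8 (EXEC): [MAIN] PC=4: DEC 1 -> ACC=2
Event 9 (INT 0): INT 0 arrives: push (MAIN, PC=5), enter IRQ0 at PC=0 (depth now 1)
Event 10 (EXEC): [IRQ0] PC=0: DEC 4 -> ACC=-2
Event 11 (EXEC): [IRQ0] PC=1: IRET -> resume MAIN at PC=5 (depth now 0)
Event 12 (EXEC): [MAIN] PC=5: NOP
Event 13 (INT 0): INT 0 arrives: push (MAIN, PC=6), enter IRQ0 at PC=0 (depth now 1)
Event 14 (INT 0): INT 0 arrives: push (IRQ0, PC=0), enter IRQ0 at PC=0 (depth now 2)
Event 15 (EXEC): [IRQ0] PC=0: DEC 4 -> ACC=-6
Event 16 (EXEC): [IRQ0] PC=1: IRET -> resume IRQ0 at PC=0 (depth now 1)
Event 17 (EXEC): [IRQ0] PC=0: DEC 4 -> ACC=-10
Event 18 (EXEC): [IRQ0] PC=1: IRET -> resume MAIN at PC=6 (depth now 0)
Event 19 (INT 0): INT 0 arrives: push (MAIN, PC=6), enter IRQ0 at PC=0 (depth now 1)
Event 20 (EXEC): [IRQ0] PC=0: DEC 4 -> ACC=-14
Event 21 (EXEC): [IRQ0] PC=1: IRET -> resume MAIN at PC=6 (depth now 0)
Event 22 (EXEC): [MAIN] PC=6: DEC 4 -> ACC=-18
Event 23 (EXEC): [MAIN] PC=7: HALT

Answer: -18 MAIN 0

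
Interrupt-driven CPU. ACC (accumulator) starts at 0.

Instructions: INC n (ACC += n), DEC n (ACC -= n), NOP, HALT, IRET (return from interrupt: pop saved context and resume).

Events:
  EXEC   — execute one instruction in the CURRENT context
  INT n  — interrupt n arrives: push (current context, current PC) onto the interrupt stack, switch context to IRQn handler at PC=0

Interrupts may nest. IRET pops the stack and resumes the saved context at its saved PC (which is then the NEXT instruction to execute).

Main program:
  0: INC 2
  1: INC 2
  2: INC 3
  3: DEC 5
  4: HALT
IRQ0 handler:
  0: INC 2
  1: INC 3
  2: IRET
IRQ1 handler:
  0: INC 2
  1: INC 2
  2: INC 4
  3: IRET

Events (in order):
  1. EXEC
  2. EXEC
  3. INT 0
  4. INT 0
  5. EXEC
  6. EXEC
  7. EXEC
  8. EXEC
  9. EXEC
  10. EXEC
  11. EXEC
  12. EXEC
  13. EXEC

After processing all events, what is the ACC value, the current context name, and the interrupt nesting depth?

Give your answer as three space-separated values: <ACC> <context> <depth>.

Event 1 (EXEC): [MAIN] PC=0: INC 2 -> ACC=2
Event 2 (EXEC): [MAIN] PC=1: INC 2 -> ACC=4
Event 3 (INT 0): INT 0 arrives: push (MAIN, PC=2), enter IRQ0 at PC=0 (depth now 1)
Event 4 (INT 0): INT 0 arrives: push (IRQ0, PC=0), enter IRQ0 at PC=0 (depth now 2)
Event 5 (EXEC): [IRQ0] PC=0: INC 2 -> ACC=6
Event 6 (EXEC): [IRQ0] PC=1: INC 3 -> ACC=9
Event 7 (EXEC): [IRQ0] PC=2: IRET -> resume IRQ0 at PC=0 (depth now 1)
Event 8 (EXEC): [IRQ0] PC=0: INC 2 -> ACC=11
Event 9 (EXEC): [IRQ0] PC=1: INC 3 -> ACC=14
Event 10 (EXEC): [IRQ0] PC=2: IRET -> resume MAIN at PC=2 (depth now 0)
Event 11 (EXEC): [MAIN] PC=2: INC 3 -> ACC=17
Event 12 (EXEC): [MAIN] PC=3: DEC 5 -> ACC=12
Event 13 (EXEC): [MAIN] PC=4: HALT

Answer: 12 MAIN 0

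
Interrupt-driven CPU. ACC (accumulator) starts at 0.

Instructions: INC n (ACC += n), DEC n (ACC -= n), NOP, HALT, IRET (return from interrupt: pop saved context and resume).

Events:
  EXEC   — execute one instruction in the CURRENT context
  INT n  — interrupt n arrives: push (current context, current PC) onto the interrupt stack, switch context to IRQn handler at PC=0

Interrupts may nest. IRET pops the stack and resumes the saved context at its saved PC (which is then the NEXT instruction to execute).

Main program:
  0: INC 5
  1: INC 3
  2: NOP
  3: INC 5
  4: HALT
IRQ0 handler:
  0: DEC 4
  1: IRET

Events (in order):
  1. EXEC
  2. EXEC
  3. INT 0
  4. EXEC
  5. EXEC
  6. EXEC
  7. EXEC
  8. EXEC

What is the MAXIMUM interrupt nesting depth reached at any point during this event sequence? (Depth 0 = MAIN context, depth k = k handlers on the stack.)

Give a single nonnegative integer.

Event 1 (EXEC): [MAIN] PC=0: INC 5 -> ACC=5 [depth=0]
Event 2 (EXEC): [MAIN] PC=1: INC 3 -> ACC=8 [depth=0]
Event 3 (INT 0): INT 0 arrives: push (MAIN, PC=2), enter IRQ0 at PC=0 (depth now 1) [depth=1]
Event 4 (EXEC): [IRQ0] PC=0: DEC 4 -> ACC=4 [depth=1]
Event 5 (EXEC): [IRQ0] PC=1: IRET -> resume MAIN at PC=2 (depth now 0) [depth=0]
Event 6 (EXEC): [MAIN] PC=2: NOP [depth=0]
Event 7 (EXEC): [MAIN] PC=3: INC 5 -> ACC=9 [depth=0]
Event 8 (EXEC): [MAIN] PC=4: HALT [depth=0]
Max depth observed: 1

Answer: 1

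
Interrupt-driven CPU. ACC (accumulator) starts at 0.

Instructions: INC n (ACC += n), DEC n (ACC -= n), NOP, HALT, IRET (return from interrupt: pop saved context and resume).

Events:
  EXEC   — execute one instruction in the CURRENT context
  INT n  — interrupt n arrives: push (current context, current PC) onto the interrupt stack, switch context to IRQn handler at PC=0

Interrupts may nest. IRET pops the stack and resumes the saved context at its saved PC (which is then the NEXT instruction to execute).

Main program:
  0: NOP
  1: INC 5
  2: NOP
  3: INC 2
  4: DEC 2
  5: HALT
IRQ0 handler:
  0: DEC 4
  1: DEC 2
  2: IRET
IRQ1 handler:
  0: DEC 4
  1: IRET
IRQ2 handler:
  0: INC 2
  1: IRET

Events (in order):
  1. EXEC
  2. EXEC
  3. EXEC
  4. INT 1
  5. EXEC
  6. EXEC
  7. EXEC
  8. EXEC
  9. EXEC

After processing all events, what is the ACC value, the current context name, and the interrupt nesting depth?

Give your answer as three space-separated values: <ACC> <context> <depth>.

Event 1 (EXEC): [MAIN] PC=0: NOP
Event 2 (EXEC): [MAIN] PC=1: INC 5 -> ACC=5
Event 3 (EXEC): [MAIN] PC=2: NOP
Event 4 (INT 1): INT 1 arrives: push (MAIN, PC=3), enter IRQ1 at PC=0 (depth now 1)
Event 5 (EXEC): [IRQ1] PC=0: DEC 4 -> ACC=1
Event 6 (EXEC): [IRQ1] PC=1: IRET -> resume MAIN at PC=3 (depth now 0)
Event 7 (EXEC): [MAIN] PC=3: INC 2 -> ACC=3
Event 8 (EXEC): [MAIN] PC=4: DEC 2 -> ACC=1
Event 9 (EXEC): [MAIN] PC=5: HALT

Answer: 1 MAIN 0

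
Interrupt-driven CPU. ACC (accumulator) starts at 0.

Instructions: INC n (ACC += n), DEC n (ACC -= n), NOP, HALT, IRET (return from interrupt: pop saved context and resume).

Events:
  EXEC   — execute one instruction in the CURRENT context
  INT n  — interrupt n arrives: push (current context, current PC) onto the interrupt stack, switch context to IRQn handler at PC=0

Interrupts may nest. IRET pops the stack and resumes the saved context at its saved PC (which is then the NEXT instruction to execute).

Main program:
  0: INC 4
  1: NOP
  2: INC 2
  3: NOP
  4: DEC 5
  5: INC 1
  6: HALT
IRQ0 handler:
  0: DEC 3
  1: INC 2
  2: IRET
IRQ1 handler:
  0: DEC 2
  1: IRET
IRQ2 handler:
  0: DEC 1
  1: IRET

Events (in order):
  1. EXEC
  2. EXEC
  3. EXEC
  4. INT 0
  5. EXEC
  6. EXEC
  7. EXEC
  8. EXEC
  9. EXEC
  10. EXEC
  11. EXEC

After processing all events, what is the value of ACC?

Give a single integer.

Event 1 (EXEC): [MAIN] PC=0: INC 4 -> ACC=4
Event 2 (EXEC): [MAIN] PC=1: NOP
Event 3 (EXEC): [MAIN] PC=2: INC 2 -> ACC=6
Event 4 (INT 0): INT 0 arrives: push (MAIN, PC=3), enter IRQ0 at PC=0 (depth now 1)
Event 5 (EXEC): [IRQ0] PC=0: DEC 3 -> ACC=3
Event 6 (EXEC): [IRQ0] PC=1: INC 2 -> ACC=5
Event 7 (EXEC): [IRQ0] PC=2: IRET -> resume MAIN at PC=3 (depth now 0)
Event 8 (EXEC): [MAIN] PC=3: NOP
Event 9 (EXEC): [MAIN] PC=4: DEC 5 -> ACC=0
Event 10 (EXEC): [MAIN] PC=5: INC 1 -> ACC=1
Event 11 (EXEC): [MAIN] PC=6: HALT

Answer: 1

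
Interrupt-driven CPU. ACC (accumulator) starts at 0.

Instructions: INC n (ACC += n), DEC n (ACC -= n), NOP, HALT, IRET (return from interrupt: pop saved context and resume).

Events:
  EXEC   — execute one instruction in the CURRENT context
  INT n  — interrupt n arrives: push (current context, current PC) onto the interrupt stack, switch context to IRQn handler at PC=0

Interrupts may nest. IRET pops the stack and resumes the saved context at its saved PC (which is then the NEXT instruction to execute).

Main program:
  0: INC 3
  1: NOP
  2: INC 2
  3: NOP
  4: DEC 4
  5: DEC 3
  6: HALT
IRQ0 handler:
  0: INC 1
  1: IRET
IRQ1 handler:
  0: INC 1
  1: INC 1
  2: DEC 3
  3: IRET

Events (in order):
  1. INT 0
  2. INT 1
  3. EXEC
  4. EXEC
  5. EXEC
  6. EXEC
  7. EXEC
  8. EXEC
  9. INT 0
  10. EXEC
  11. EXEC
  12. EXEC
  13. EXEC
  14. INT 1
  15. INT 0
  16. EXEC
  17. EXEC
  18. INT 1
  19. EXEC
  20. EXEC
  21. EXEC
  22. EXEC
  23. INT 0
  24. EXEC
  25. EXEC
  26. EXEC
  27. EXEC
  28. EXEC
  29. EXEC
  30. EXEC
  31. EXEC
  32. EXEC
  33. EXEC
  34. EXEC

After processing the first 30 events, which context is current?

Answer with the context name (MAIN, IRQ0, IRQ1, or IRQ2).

Event 1 (INT 0): INT 0 arrives: push (MAIN, PC=0), enter IRQ0 at PC=0 (depth now 1)
Event 2 (INT 1): INT 1 arrives: push (IRQ0, PC=0), enter IRQ1 at PC=0 (depth now 2)
Event 3 (EXEC): [IRQ1] PC=0: INC 1 -> ACC=1
Event 4 (EXEC): [IRQ1] PC=1: INC 1 -> ACC=2
Event 5 (EXEC): [IRQ1] PC=2: DEC 3 -> ACC=-1
Event 6 (EXEC): [IRQ1] PC=3: IRET -> resume IRQ0 at PC=0 (depth now 1)
Event 7 (EXEC): [IRQ0] PC=0: INC 1 -> ACC=0
Event 8 (EXEC): [IRQ0] PC=1: IRET -> resume MAIN at PC=0 (depth now 0)
Event 9 (INT 0): INT 0 arrives: push (MAIN, PC=0), enter IRQ0 at PC=0 (depth now 1)
Event 10 (EXEC): [IRQ0] PC=0: INC 1 -> ACC=1
Event 11 (EXEC): [IRQ0] PC=1: IRET -> resume MAIN at PC=0 (depth now 0)
Event 12 (EXEC): [MAIN] PC=0: INC 3 -> ACC=4
Event 13 (EXEC): [MAIN] PC=1: NOP
Event 14 (INT 1): INT 1 arrives: push (MAIN, PC=2), enter IRQ1 at PC=0 (depth now 1)
Event 15 (INT 0): INT 0 arrives: push (IRQ1, PC=0), enter IRQ0 at PC=0 (depth now 2)
Event 16 (EXEC): [IRQ0] PC=0: INC 1 -> ACC=5
Event 17 (EXEC): [IRQ0] PC=1: IRET -> resume IRQ1 at PC=0 (depth now 1)
Event 18 (INT 1): INT 1 arrives: push (IRQ1, PC=0), enter IRQ1 at PC=0 (depth now 2)
Event 19 (EXEC): [IRQ1] PC=0: INC 1 -> ACC=6
Event 20 (EXEC): [IRQ1] PC=1: INC 1 -> ACC=7
Event 21 (EXEC): [IRQ1] PC=2: DEC 3 -> ACC=4
Event 22 (EXEC): [IRQ1] PC=3: IRET -> resume IRQ1 at PC=0 (depth now 1)
Event 23 (INT 0): INT 0 arrives: push (IRQ1, PC=0), enter IRQ0 at PC=0 (depth now 2)
Event 24 (EXEC): [IRQ0] PC=0: INC 1 -> ACC=5
Event 25 (EXEC): [IRQ0] PC=1: IRET -> resume IRQ1 at PC=0 (depth now 1)
Event 26 (EXEC): [IRQ1] PC=0: INC 1 -> ACC=6
Event 27 (EXEC): [IRQ1] PC=1: INC 1 -> ACC=7
Event 28 (EXEC): [IRQ1] PC=2: DEC 3 -> ACC=4
Event 29 (EXEC): [IRQ1] PC=3: IRET -> resume MAIN at PC=2 (depth now 0)
Event 30 (EXEC): [MAIN] PC=2: INC 2 -> ACC=6

Answer: MAIN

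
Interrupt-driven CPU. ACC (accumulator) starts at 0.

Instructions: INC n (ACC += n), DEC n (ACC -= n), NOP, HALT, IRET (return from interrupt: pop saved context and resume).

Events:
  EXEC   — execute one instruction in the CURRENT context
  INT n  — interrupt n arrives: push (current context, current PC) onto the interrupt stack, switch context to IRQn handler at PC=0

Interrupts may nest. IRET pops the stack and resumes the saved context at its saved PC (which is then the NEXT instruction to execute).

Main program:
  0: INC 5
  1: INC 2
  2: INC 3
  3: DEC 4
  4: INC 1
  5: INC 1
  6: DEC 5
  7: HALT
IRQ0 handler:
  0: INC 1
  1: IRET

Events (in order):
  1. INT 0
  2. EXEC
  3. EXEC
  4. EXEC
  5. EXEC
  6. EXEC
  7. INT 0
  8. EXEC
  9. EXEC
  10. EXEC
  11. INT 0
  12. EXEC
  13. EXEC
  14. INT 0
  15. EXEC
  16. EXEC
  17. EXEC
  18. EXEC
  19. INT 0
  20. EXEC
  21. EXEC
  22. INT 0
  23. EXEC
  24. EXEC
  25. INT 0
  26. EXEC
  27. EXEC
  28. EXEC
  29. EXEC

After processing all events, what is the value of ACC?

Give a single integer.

Event 1 (INT 0): INT 0 arrives: push (MAIN, PC=0), enter IRQ0 at PC=0 (depth now 1)
Event 2 (EXEC): [IRQ0] PC=0: INC 1 -> ACC=1
Event 3 (EXEC): [IRQ0] PC=1: IRET -> resume MAIN at PC=0 (depth now 0)
Event 4 (EXEC): [MAIN] PC=0: INC 5 -> ACC=6
Event 5 (EXEC): [MAIN] PC=1: INC 2 -> ACC=8
Event 6 (EXEC): [MAIN] PC=2: INC 3 -> ACC=11
Event 7 (INT 0): INT 0 arrives: push (MAIN, PC=3), enter IRQ0 at PC=0 (depth now 1)
Event 8 (EXEC): [IRQ0] PC=0: INC 1 -> ACC=12
Event 9 (EXEC): [IRQ0] PC=1: IRET -> resume MAIN at PC=3 (depth now 0)
Event 10 (EXEC): [MAIN] PC=3: DEC 4 -> ACC=8
Event 11 (INT 0): INT 0 arrives: push (MAIN, PC=4), enter IRQ0 at PC=0 (depth now 1)
Event 12 (EXEC): [IRQ0] PC=0: INC 1 -> ACC=9
Event 13 (EXEC): [IRQ0] PC=1: IRET -> resume MAIN at PC=4 (depth now 0)
Event 14 (INT 0): INT 0 arrives: push (MAIN, PC=4), enter IRQ0 at PC=0 (depth now 1)
Event 15 (EXEC): [IRQ0] PC=0: INC 1 -> ACC=10
Event 16 (EXEC): [IRQ0] PC=1: IRET -> resume MAIN at PC=4 (depth now 0)
Event 17 (EXEC): [MAIN] PC=4: INC 1 -> ACC=11
Event 18 (EXEC): [MAIN] PC=5: INC 1 -> ACC=12
Event 19 (INT 0): INT 0 arrives: push (MAIN, PC=6), enter IRQ0 at PC=0 (depth now 1)
Event 20 (EXEC): [IRQ0] PC=0: INC 1 -> ACC=13
Event 21 (EXEC): [IRQ0] PC=1: IRET -> resume MAIN at PC=6 (depth now 0)
Event 22 (INT 0): INT 0 arrives: push (MAIN, PC=6), enter IRQ0 at PC=0 (depth now 1)
Event 23 (EXEC): [IRQ0] PC=0: INC 1 -> ACC=14
Event 24 (EXEC): [IRQ0] PC=1: IRET -> resume MAIN at PC=6 (depth now 0)
Event 25 (INT 0): INT 0 arrives: push (MAIN, PC=6), enter IRQ0 at PC=0 (depth now 1)
Event 26 (EXEC): [IRQ0] PC=0: INC 1 -> ACC=15
Event 27 (EXEC): [IRQ0] PC=1: IRET -> resume MAIN at PC=6 (depth now 0)
Event 28 (EXEC): [MAIN] PC=6: DEC 5 -> ACC=10
Event 29 (EXEC): [MAIN] PC=7: HALT

Answer: 10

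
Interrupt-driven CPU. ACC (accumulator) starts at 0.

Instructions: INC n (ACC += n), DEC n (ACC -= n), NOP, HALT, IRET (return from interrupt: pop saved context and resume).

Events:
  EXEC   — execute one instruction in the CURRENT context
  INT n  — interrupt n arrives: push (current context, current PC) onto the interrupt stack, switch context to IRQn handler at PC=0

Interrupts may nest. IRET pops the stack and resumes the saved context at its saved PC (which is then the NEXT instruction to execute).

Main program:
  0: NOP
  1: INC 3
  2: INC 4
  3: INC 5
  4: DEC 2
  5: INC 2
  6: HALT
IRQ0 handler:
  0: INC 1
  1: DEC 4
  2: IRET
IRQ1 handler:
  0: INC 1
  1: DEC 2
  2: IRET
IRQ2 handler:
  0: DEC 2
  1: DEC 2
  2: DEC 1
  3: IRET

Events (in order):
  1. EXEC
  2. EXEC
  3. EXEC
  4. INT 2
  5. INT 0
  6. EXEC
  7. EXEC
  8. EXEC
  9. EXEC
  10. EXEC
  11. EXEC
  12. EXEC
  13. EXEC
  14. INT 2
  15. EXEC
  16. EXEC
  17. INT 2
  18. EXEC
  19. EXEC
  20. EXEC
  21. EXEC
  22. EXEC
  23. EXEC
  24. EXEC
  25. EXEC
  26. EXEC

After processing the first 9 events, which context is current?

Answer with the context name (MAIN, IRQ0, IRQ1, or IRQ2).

Event 1 (EXEC): [MAIN] PC=0: NOP
Event 2 (EXEC): [MAIN] PC=1: INC 3 -> ACC=3
Event 3 (EXEC): [MAIN] PC=2: INC 4 -> ACC=7
Event 4 (INT 2): INT 2 arrives: push (MAIN, PC=3), enter IRQ2 at PC=0 (depth now 1)
Event 5 (INT 0): INT 0 arrives: push (IRQ2, PC=0), enter IRQ0 at PC=0 (depth now 2)
Event 6 (EXEC): [IRQ0] PC=0: INC 1 -> ACC=8
Event 7 (EXEC): [IRQ0] PC=1: DEC 4 -> ACC=4
Event 8 (EXEC): [IRQ0] PC=2: IRET -> resume IRQ2 at PC=0 (depth now 1)
Event 9 (EXEC): [IRQ2] PC=0: DEC 2 -> ACC=2

Answer: IRQ2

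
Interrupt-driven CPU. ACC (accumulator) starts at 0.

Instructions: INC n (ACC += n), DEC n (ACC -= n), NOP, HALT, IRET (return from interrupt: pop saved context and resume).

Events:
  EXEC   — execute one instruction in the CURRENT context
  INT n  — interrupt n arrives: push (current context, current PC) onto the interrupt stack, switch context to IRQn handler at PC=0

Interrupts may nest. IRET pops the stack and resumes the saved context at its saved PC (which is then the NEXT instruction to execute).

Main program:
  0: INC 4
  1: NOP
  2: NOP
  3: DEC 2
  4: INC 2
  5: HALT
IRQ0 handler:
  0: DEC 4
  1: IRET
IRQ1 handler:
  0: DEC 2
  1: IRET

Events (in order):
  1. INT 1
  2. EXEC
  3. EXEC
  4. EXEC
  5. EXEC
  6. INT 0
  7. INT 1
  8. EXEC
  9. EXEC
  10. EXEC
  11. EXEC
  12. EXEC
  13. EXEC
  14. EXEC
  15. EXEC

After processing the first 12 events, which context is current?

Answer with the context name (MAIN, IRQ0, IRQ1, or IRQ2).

Event 1 (INT 1): INT 1 arrives: push (MAIN, PC=0), enter IRQ1 at PC=0 (depth now 1)
Event 2 (EXEC): [IRQ1] PC=0: DEC 2 -> ACC=-2
Event 3 (EXEC): [IRQ1] PC=1: IRET -> resume MAIN at PC=0 (depth now 0)
Event 4 (EXEC): [MAIN] PC=0: INC 4 -> ACC=2
Event 5 (EXEC): [MAIN] PC=1: NOP
Event 6 (INT 0): INT 0 arrives: push (MAIN, PC=2), enter IRQ0 at PC=0 (depth now 1)
Event 7 (INT 1): INT 1 arrives: push (IRQ0, PC=0), enter IRQ1 at PC=0 (depth now 2)
Event 8 (EXEC): [IRQ1] PC=0: DEC 2 -> ACC=0
Event 9 (EXEC): [IRQ1] PC=1: IRET -> resume IRQ0 at PC=0 (depth now 1)
Event 10 (EXEC): [IRQ0] PC=0: DEC 4 -> ACC=-4
Event 11 (EXEC): [IRQ0] PC=1: IRET -> resume MAIN at PC=2 (depth now 0)
Event 12 (EXEC): [MAIN] PC=2: NOP

Answer: MAIN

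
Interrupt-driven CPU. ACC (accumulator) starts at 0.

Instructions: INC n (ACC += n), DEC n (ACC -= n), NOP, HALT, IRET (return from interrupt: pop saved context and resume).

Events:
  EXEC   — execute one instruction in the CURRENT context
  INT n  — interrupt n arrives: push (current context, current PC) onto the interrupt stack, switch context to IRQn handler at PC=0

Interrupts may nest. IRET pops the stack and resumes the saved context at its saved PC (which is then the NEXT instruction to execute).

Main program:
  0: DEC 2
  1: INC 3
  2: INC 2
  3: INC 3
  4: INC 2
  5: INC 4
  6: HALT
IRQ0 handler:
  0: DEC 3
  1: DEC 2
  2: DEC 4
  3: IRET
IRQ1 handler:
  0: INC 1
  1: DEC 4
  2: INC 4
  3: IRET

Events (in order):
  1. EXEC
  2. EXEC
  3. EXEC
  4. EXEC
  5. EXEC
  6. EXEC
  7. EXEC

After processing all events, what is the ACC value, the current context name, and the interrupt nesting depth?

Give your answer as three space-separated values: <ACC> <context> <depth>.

Answer: 12 MAIN 0

Derivation:
Event 1 (EXEC): [MAIN] PC=0: DEC 2 -> ACC=-2
Event 2 (EXEC): [MAIN] PC=1: INC 3 -> ACC=1
Event 3 (EXEC): [MAIN] PC=2: INC 2 -> ACC=3
Event 4 (EXEC): [MAIN] PC=3: INC 3 -> ACC=6
Event 5 (EXEC): [MAIN] PC=4: INC 2 -> ACC=8
Event 6 (EXEC): [MAIN] PC=5: INC 4 -> ACC=12
Event 7 (EXEC): [MAIN] PC=6: HALT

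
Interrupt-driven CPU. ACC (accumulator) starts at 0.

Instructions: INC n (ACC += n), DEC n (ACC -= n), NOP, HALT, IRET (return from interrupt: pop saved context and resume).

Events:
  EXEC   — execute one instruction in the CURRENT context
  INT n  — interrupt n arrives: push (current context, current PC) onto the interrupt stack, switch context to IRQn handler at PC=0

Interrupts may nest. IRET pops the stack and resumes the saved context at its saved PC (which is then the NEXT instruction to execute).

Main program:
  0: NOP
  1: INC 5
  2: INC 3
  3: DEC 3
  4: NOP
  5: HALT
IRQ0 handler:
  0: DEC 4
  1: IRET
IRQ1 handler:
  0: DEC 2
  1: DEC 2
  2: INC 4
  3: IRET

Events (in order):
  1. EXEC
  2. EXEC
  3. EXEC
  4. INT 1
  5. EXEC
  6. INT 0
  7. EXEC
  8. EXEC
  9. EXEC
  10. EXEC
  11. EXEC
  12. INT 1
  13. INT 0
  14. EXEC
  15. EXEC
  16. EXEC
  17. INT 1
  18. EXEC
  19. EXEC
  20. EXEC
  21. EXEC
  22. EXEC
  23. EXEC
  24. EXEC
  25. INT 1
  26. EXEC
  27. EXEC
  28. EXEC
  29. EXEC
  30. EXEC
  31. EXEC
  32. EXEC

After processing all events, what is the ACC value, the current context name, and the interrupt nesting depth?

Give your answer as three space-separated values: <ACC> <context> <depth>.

Answer: -3 MAIN 0

Derivation:
Event 1 (EXEC): [MAIN] PC=0: NOP
Event 2 (EXEC): [MAIN] PC=1: INC 5 -> ACC=5
Event 3 (EXEC): [MAIN] PC=2: INC 3 -> ACC=8
Event 4 (INT 1): INT 1 arrives: push (MAIN, PC=3), enter IRQ1 at PC=0 (depth now 1)
Event 5 (EXEC): [IRQ1] PC=0: DEC 2 -> ACC=6
Event 6 (INT 0): INT 0 arrives: push (IRQ1, PC=1), enter IRQ0 at PC=0 (depth now 2)
Event 7 (EXEC): [IRQ0] PC=0: DEC 4 -> ACC=2
Event 8 (EXEC): [IRQ0] PC=1: IRET -> resume IRQ1 at PC=1 (depth now 1)
Event 9 (EXEC): [IRQ1] PC=1: DEC 2 -> ACC=0
Event 10 (EXEC): [IRQ1] PC=2: INC 4 -> ACC=4
Event 11 (EXEC): [IRQ1] PC=3: IRET -> resume MAIN at PC=3 (depth now 0)
Event 12 (INT 1): INT 1 arrives: push (MAIN, PC=3), enter IRQ1 at PC=0 (depth now 1)
Event 13 (INT 0): INT 0 arrives: push (IRQ1, PC=0), enter IRQ0 at PC=0 (depth now 2)
Event 14 (EXEC): [IRQ0] PC=0: DEC 4 -> ACC=0
Event 15 (EXEC): [IRQ0] PC=1: IRET -> resume IRQ1 at PC=0 (depth now 1)
Event 16 (EXEC): [IRQ1] PC=0: DEC 2 -> ACC=-2
Event 17 (INT 1): INT 1 arrives: push (IRQ1, PC=1), enter IRQ1 at PC=0 (depth now 2)
Event 18 (EXEC): [IRQ1] PC=0: DEC 2 -> ACC=-4
Event 19 (EXEC): [IRQ1] PC=1: DEC 2 -> ACC=-6
Event 20 (EXEC): [IRQ1] PC=2: INC 4 -> ACC=-2
Event 21 (EXEC): [IRQ1] PC=3: IRET -> resume IRQ1 at PC=1 (depth now 1)
Event 22 (EXEC): [IRQ1] PC=1: DEC 2 -> ACC=-4
Event 23 (EXEC): [IRQ1] PC=2: INC 4 -> ACC=0
Event 24 (EXEC): [IRQ1] PC=3: IRET -> resume MAIN at PC=3 (depth now 0)
Event 25 (INT 1): INT 1 arrives: push (MAIN, PC=3), enter IRQ1 at PC=0 (depth now 1)
Event 26 (EXEC): [IRQ1] PC=0: DEC 2 -> ACC=-2
Event 27 (EXEC): [IRQ1] PC=1: DEC 2 -> ACC=-4
Event 28 (EXEC): [IRQ1] PC=2: INC 4 -> ACC=0
Event 29 (EXEC): [IRQ1] PC=3: IRET -> resume MAIN at PC=3 (depth now 0)
Event 30 (EXEC): [MAIN] PC=3: DEC 3 -> ACC=-3
Event 31 (EXEC): [MAIN] PC=4: NOP
Event 32 (EXEC): [MAIN] PC=5: HALT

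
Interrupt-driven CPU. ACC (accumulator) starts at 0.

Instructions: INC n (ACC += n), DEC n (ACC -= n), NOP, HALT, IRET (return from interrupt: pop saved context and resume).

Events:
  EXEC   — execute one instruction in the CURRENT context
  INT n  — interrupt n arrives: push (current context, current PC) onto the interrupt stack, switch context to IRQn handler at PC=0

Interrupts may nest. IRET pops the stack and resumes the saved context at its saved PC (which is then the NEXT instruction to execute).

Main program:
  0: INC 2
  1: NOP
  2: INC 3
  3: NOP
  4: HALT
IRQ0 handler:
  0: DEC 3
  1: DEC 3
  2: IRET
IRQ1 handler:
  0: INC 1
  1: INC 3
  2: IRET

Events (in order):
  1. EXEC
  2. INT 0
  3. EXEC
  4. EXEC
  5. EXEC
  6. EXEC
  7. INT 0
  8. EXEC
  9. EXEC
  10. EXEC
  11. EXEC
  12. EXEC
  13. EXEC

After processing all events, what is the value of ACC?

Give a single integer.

Event 1 (EXEC): [MAIN] PC=0: INC 2 -> ACC=2
Event 2 (INT 0): INT 0 arrives: push (MAIN, PC=1), enter IRQ0 at PC=0 (depth now 1)
Event 3 (EXEC): [IRQ0] PC=0: DEC 3 -> ACC=-1
Event 4 (EXEC): [IRQ0] PC=1: DEC 3 -> ACC=-4
Event 5 (EXEC): [IRQ0] PC=2: IRET -> resume MAIN at PC=1 (depth now 0)
Event 6 (EXEC): [MAIN] PC=1: NOP
Event 7 (INT 0): INT 0 arrives: push (MAIN, PC=2), enter IRQ0 at PC=0 (depth now 1)
Event 8 (EXEC): [IRQ0] PC=0: DEC 3 -> ACC=-7
Event 9 (EXEC): [IRQ0] PC=1: DEC 3 -> ACC=-10
Event 10 (EXEC): [IRQ0] PC=2: IRET -> resume MAIN at PC=2 (depth now 0)
Event 11 (EXEC): [MAIN] PC=2: INC 3 -> ACC=-7
Event 12 (EXEC): [MAIN] PC=3: NOP
Event 13 (EXEC): [MAIN] PC=4: HALT

Answer: -7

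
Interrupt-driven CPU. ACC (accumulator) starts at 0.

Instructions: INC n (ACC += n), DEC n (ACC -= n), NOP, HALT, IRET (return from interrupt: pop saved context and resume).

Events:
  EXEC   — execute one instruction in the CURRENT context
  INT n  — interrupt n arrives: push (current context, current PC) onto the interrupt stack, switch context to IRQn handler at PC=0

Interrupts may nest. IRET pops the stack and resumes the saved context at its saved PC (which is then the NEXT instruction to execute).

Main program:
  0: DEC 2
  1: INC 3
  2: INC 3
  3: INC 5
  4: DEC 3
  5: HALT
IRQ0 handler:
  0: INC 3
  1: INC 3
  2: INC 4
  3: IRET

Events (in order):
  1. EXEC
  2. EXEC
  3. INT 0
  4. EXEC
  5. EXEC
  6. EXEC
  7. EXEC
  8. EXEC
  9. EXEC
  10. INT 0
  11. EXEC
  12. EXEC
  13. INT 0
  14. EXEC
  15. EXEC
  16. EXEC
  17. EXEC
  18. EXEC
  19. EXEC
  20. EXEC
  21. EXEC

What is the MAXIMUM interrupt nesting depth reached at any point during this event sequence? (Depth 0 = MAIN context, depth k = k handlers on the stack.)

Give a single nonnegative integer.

Event 1 (EXEC): [MAIN] PC=0: DEC 2 -> ACC=-2 [depth=0]
Event 2 (EXEC): [MAIN] PC=1: INC 3 -> ACC=1 [depth=0]
Event 3 (INT 0): INT 0 arrives: push (MAIN, PC=2), enter IRQ0 at PC=0 (depth now 1) [depth=1]
Event 4 (EXEC): [IRQ0] PC=0: INC 3 -> ACC=4 [depth=1]
Event 5 (EXEC): [IRQ0] PC=1: INC 3 -> ACC=7 [depth=1]
Event 6 (EXEC): [IRQ0] PC=2: INC 4 -> ACC=11 [depth=1]
Event 7 (EXEC): [IRQ0] PC=3: IRET -> resume MAIN at PC=2 (depth now 0) [depth=0]
Event 8 (EXEC): [MAIN] PC=2: INC 3 -> ACC=14 [depth=0]
Event 9 (EXEC): [MAIN] PC=3: INC 5 -> ACC=19 [depth=0]
Event 10 (INT 0): INT 0 arrives: push (MAIN, PC=4), enter IRQ0 at PC=0 (depth now 1) [depth=1]
Event 11 (EXEC): [IRQ0] PC=0: INC 3 -> ACC=22 [depth=1]
Event 12 (EXEC): [IRQ0] PC=1: INC 3 -> ACC=25 [depth=1]
Event 13 (INT 0): INT 0 arrives: push (IRQ0, PC=2), enter IRQ0 at PC=0 (depth now 2) [depth=2]
Event 14 (EXEC): [IRQ0] PC=0: INC 3 -> ACC=28 [depth=2]
Event 15 (EXEC): [IRQ0] PC=1: INC 3 -> ACC=31 [depth=2]
Event 16 (EXEC): [IRQ0] PC=2: INC 4 -> ACC=35 [depth=2]
Event 17 (EXEC): [IRQ0] PC=3: IRET -> resume IRQ0 at PC=2 (depth now 1) [depth=1]
Event 18 (EXEC): [IRQ0] PC=2: INC 4 -> ACC=39 [depth=1]
Event 19 (EXEC): [IRQ0] PC=3: IRET -> resume MAIN at PC=4 (depth now 0) [depth=0]
Event 20 (EXEC): [MAIN] PC=4: DEC 3 -> ACC=36 [depth=0]
Event 21 (EXEC): [MAIN] PC=5: HALT [depth=0]
Max depth observed: 2

Answer: 2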